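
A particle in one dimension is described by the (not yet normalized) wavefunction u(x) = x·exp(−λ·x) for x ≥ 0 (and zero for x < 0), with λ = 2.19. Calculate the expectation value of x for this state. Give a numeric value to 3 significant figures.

⟨x⟩ = ∫ x·|u|² dx / ∫|u|² dx (integrals over the domain).
Every integrand reduces to terms xʲ·e^(−2λx) on [0, ∞); use ∫₀^∞ xʲ·e^(−2λx) dx = j!/(2λ)^(j+1).
State is unnormalized: ∫|u|² dx = 0.023802, and ∫u*·x·u dx = 0.016303, so ⟨x⟩ = 0.016303 / 0.023802.
⟨x⟩ = 0.68493.

0.685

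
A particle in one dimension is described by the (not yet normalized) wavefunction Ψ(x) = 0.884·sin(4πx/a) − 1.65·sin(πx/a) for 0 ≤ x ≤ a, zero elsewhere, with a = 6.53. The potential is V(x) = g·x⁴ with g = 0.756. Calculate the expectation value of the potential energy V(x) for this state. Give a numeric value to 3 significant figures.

⟨V⟩ = ∫ V(x)·|Ψ|² dx / ∫|Ψ|² dx.
On 0 ≤ x ≤ a (j ≠ l): ∫sin²(jπx/a) dx = a/2, ∫sin(jπx/a)·sin(lπx/a) dx = 0; diagonal moments ∫x·sin²(jπx/a) dx = a²/4, ∫x²·sin²(jπx/a) dx = a³·(1/6 − 1/(4j²π²)); cross terms ∫x·sin(jπx/a)·sin(lπx/a) dx = 0 for j + l even and −4jla²/(π²(j² − l²)²) for j + l odd, ∫x²·sin(jπx/a)·sin(lπx/a) dx = (−1)^(j+l)·4jla³/(π²(j² − l²)²); higher powers the same way via product-to-sum and parts.
State is unnormalized: ∫|Ψ|² dx = 11.440, and ∫Ψ*·V(x)·Ψ dx = 2416.0, so ⟨V⟩ = 2416.0 / 11.440.
⟨V⟩ = 211.18.

211.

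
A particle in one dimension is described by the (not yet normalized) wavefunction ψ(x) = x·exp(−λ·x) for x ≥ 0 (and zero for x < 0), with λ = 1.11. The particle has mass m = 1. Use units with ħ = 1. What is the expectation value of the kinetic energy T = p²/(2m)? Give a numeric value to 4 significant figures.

T = −(ħ²/2m) d²/dx², so ⟨T⟩ = −(ħ²/2m) ∫ ψ*·ψ'' dx / ∫|ψ|² dx; with m = 1.
Differentiate x·exp(−λ·x) with the product rule; every integrand then reduces to terms xʲ·e^(−2λx) on [0, ∞), with ∫₀^∞ xʲ·e^(−2λx) dx = j!/(2λ)^(j+1).
State is unnormalized: ∫|ψ|² dx = 0.18280, and ∫ψ*·(−ħ²/2m · ψ'') dx = 0.11261, so ⟨T⟩ = 0.11261 / 0.18280.
⟨T⟩ = 0.61605.

0.6161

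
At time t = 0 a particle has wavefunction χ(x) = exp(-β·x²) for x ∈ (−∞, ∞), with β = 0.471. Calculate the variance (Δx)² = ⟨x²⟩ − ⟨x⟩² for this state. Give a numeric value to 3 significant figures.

Compute ⟨x⟩ and ⟨x²⟩ separately, then (Δx)² = ⟨x²⟩ − ⟨x⟩².
Gaussian moments: ∫x^(2j)·e^(−2βx²) dx = (2j−1)!!/(4β)^j · √(π/(2β)), odd powers integrate to 0; here √(π/(2β)) = 1.8262.
Normalization: ∫|χ|² dx = 1.8262.
⟨x⟩ = 0.0000 and ⟨x²⟩ = 0.53079.
(Δx)² = 0.53079 − (0.0000)² = 0.53079.

0.531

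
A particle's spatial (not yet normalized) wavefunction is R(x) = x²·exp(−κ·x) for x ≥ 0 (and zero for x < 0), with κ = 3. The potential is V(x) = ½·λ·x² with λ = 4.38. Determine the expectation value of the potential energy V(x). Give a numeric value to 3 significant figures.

1.83

⟨V⟩ = ∫ V(x)·|R|² dx / ∫|R|² dx.
Every integrand reduces to terms xʲ·e^(−2κx) on [0, ∞); use ∫₀^∞ xʲ·e^(−2κx) dx = j!/(2κ)^(j+1).
State is unnormalized: ∫|R|² dx = 0.0030864, and ∫R*·V(x)·R dx = 0.0056327, so ⟨V⟩ = 0.0056327 / 0.0030864.
⟨V⟩ = 1.8250.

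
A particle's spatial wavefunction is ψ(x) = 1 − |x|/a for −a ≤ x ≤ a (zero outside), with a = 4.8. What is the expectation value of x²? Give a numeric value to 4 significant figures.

⟨x²⟩ = ∫ x²·|ψ|² dx / ∫|ψ|² dx (integrals over the domain).
ψ is even, so ∫ over [−a, a] = 2∫₀ᵃ with ψ = 1 − x/a there: ∫₀ᵃ (1 − x/a)² dx = a/3, ∫₀ᵃ x²(1 − x/a)² dx = a³/30, ∫₀ᵃ x⁴(1 − x/a)² dx = a⁵/105.
State is unnormalized: ∫|ψ|² dx = 3.2000, and ∫ψ*·x²·ψ dx = 7.3728, so ⟨x²⟩ = 7.3728 / 3.2000.
⟨x²⟩ = 2.3040.

2.304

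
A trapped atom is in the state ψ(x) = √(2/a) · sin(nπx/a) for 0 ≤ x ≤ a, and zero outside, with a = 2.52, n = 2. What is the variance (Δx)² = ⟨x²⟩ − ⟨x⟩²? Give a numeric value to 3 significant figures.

0.449

Compute ⟨x⟩ and ⟨x²⟩ separately, then (Δx)² = ⟨x²⟩ − ⟨x⟩².
With sin²θ = (1 − cos2θ)/2 on 0 ≤ x ≤ a: ∫sin²(nπx/a) dx = a/2, ∫x·sin²(nπx/a) dx = a²/4, ∫x²·sin²(nπx/a) dx = a³·(1/6 − 1/(4n²π²)); higher powers xᵏ the same way, integrating xᵏ·cos(2nπx/a) by parts.
⟨x⟩ = 1.2600 and ⟨x²⟩ = 2.0364.
(Δx)² = 2.0364 − (1.2600)² = 0.44877.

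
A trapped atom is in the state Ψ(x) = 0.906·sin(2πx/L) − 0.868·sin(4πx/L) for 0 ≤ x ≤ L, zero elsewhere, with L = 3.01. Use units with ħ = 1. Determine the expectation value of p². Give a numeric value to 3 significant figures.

10.6

p² Ψ = −ħ² d²Ψ/dx²; ⟨p²⟩ = −ħ² ∫ Ψ*·Ψ'' dx / ∫|Ψ|² dx.
d²/dx² sin(jπx/L) = −(jπ/L)²·sin(jπx/L); on 0 ≤ x ≤ L, ∫sin²(jπx/L) dx = L/2 and ∫sin(jπx/L)·sin(lπx/L) dx = 0 for j ≠ l, so only diagonal terms survive in ∫|Ψ|² and ∫Ψ·Ψ″; ∫Ψ·Ψ′ dx = [Ψ²/2] between the walls = 0.
State is unnormalized: ∫|Ψ|² dx = 2.3693, and ∫Ψ*·(−ħ² Ψ'') dx = 25.146, so ⟨p²⟩ = 25.146 / 2.3693.
⟨p²⟩ = 10.614.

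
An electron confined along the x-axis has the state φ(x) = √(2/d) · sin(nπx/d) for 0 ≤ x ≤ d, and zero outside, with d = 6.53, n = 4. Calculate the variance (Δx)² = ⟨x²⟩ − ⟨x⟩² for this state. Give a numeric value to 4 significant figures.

3.418

Compute ⟨x⟩ and ⟨x²⟩ separately, then (Δx)² = ⟨x²⟩ − ⟨x⟩².
With sin²θ = (1 − cos2θ)/2 on 0 ≤ x ≤ d: ∫sin²(nπx/d) dx = d/2, ∫x·sin²(nπx/d) dx = d²/4, ∫x²·sin²(nπx/d) dx = d³·(1/6 − 1/(4n²π²)); higher powers xᵏ the same way, integrating xᵏ·cos(2nπx/d) by parts.
⟨x⟩ = 3.2650 and ⟨x²⟩ = 14.079.
(Δx)² = 14.079 − (3.2650)² = 3.4184.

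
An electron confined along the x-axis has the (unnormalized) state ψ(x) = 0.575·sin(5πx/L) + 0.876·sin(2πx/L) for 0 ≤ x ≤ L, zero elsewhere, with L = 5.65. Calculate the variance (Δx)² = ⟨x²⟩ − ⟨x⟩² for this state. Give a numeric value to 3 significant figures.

Compute ⟨x⟩ and ⟨x²⟩ separately, then (Δx)² = ⟨x²⟩ − ⟨x⟩².
On 0 ≤ x ≤ L (j ≠ l): ∫sin²(jπx/L) dx = L/2, ∫sin(jπx/L)·sin(lπx/L) dx = 0; diagonal moments ∫x·sin²(jπx/L) dx = L²/4, ∫x²·sin²(jπx/L) dx = L³·(1/6 − 1/(4j²π²)); cross terms ∫x·sin(jπx/L)·sin(lπx/L) dx = 0 for j + l even and −4jlL²/(π²(j² − l²)²) for j + l odd, ∫x²·sin(jπx/L)·sin(lπx/L) dx = (−1)^(j+l)·4jlL³/(π²(j² − l²)²); higher powers the same way via product-to-sum and parts.
Normalization: ∫|ψ|² dx = 3.1019.
⟨x⟩ = 2.7297 and ⟨x²⟩ = 9.8005.
(Δx)² = 9.8005 − (2.7297)² = 2.3491.

2.35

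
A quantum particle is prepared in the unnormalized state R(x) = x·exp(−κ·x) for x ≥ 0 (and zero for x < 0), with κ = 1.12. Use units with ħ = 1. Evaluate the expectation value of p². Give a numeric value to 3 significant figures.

1.25

p² R = −ħ² d²R/dx²; ⟨p²⟩ = −ħ² ∫ R*·R'' dx / ∫|R|² dx.
Differentiate x·exp(−κ·x) with the product rule; every integrand then reduces to terms xʲ·e^(−2κx) on [0, ∞), with ∫₀^∞ xʲ·e^(−2κx) dx = j!/(2κ)^(j+1).
State is unnormalized: ∫|R|² dx = 0.17795, and ∫R*·(−ħ² R'') dx = 0.22321, so ⟨p²⟩ = 0.22321 / 0.17795.
⟨p²⟩ = 1.2544.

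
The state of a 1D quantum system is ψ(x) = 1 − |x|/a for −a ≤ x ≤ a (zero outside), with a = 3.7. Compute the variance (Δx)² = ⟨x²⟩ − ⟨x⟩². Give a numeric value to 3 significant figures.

1.37

Compute ⟨x⟩ and ⟨x²⟩ separately, then (Δx)² = ⟨x²⟩ − ⟨x⟩².
ψ is even, so ∫ over [−a, a] = 2∫₀ᵃ with ψ = 1 − x/a there: ∫₀ᵃ (1 − x/a)² dx = a/3, ∫₀ᵃ x²(1 − x/a)² dx = a³/30, ∫₀ᵃ x⁴(1 − x/a)² dx = a⁵/105.
Normalization: ∫|ψ|² dx = 2.4667.
⟨x⟩ = 0.0000 and ⟨x²⟩ = 1.3690.
(Δx)² = 1.3690 − (0.0000)² = 1.3690.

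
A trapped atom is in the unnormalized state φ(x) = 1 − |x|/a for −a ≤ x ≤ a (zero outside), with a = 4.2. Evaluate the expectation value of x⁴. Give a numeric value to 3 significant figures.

8.89

⟨x⁴⟩ = ∫ x⁴·|φ|² dx / ∫|φ|² dx (integrals over the domain).
φ is even, so ∫ over [−a, a] = 2∫₀ᵃ with φ = 1 − x/a there: ∫₀ᵃ (1 − x/a)² dx = a/3, ∫₀ᵃ x²(1 − x/a)² dx = a³/30, ∫₀ᵃ x⁴(1 − x/a)² dx = a⁵/105.
State is unnormalized: ∫|φ|² dx = 2.8000, and ∫φ*·x⁴·φ dx = 24.894, so ⟨x⁴⟩ = 24.894 / 2.8000.
⟨x⁴⟩ = 8.8906.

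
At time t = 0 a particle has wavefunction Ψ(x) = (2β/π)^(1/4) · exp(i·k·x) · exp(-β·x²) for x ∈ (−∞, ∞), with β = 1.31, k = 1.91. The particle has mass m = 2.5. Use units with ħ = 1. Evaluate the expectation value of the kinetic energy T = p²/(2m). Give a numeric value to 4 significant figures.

0.9916

T = −(ħ²/2m) d²/dx², so ⟨T⟩ = −(ħ²/2m) ∫ Ψ*·Ψ'' dx; with m = 2.5.
Gaussian moments: ∫x^(2j)·e^(−2βx²) dx = (2j−1)!!/(4β)^j · √(π/(2β)), odd powers integrate to 0; here √(π/(2β)) = 1.0950. Derivatives: Ψ′ = (ik − 2βx)·Ψ, Ψ″ = ((ik − 2βx)² − 2β)·Ψ; the odd-in-x pieces drop out.
⟨T⟩ = 0.99162.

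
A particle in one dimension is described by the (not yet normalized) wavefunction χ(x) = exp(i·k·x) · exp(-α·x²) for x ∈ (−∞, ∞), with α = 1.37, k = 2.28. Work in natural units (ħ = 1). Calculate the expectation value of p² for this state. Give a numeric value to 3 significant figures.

6.57

p² χ = −ħ² d²χ/dx²; ⟨p²⟩ = −ħ² ∫ χ*·χ'' dx / ∫|χ|² dx.
Gaussian moments: ∫x^(2j)·e^(−2αx²) dx = (2j−1)!!/(4α)^j · √(π/(2α)), odd powers integrate to 0; here √(π/(2α)) = 1.0708. Derivatives: χ′ = (ik − 2αx)·χ, χ″ = ((ik − 2αx)² − 2α)·χ; the odd-in-x pieces drop out.
State is unnormalized: ∫|χ|² dx = 1.0708, and ∫χ*·(−ħ² χ'') dx = 7.0333, so ⟨p²⟩ = 7.0333 / 1.0708.
⟨p²⟩ = 6.5684.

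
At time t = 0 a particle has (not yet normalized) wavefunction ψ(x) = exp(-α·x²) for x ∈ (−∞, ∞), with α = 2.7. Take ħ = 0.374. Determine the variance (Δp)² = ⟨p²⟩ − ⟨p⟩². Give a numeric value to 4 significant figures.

Compute ⟨p⟩ and ⟨p²⟩ separately; (Δp)² = ⟨p²⟩ − ⟨p⟩².
Gaussian moments: ∫x^(2j)·e^(−2αx²) dx = (2j−1)!!/(4α)^j · √(π/(2α)), odd powers integrate to 0; here √(π/(2α)) = 0.76274. Derivatives: d/dx e^(−αx²) = −2αx·e^(−αx²), d²/dx² e^(−αx²) = (4α²x² − 2α)·e^(−αx²).
Normalization: ∫|ψ|² dx = 0.76274.
⟨p⟩ = 0.0000 and ⟨p²⟩ = 0.37767.
(Δp)² = 0.37767 − (0.0000)² = 0.37767.

0.3777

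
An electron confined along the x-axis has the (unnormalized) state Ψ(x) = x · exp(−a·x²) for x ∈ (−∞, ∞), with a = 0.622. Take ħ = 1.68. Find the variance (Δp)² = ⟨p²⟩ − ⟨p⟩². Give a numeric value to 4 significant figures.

Compute ⟨p⟩ and ⟨p²⟩ separately; (Δp)² = ⟨p²⟩ − ⟨p⟩².
Expand each integrand as polynomial × e^(−2ax²) and use ∫x^(2j)·e^(−2ax²) dx = (2j−1)!!/(4a)^j · √(π/(2a)), odd powers → 0; here √(π/(2a)) = 1.5891. Differentiate with the product rule, d/dx e^(−ax²) = −2ax·e^(−ax²).
Normalization: ∫|Ψ|² dx = 0.63873.
⟨p⟩ = 0.0000 and ⟨p²⟩ = 5.2666.
(Δp)² = 5.2666 − (0.0000)² = 5.2666.

5.267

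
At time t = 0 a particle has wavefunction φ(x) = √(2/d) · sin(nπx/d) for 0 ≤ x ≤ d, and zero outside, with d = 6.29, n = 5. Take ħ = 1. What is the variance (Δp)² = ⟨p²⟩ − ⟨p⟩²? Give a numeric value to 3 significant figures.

6.24

Compute ⟨p⟩ and ⟨p²⟩ separately; (Δp)² = ⟨p²⟩ − ⟨p⟩².
d/dx sin(nπx/d) = (nπ/d)·cos(nπx/d) and d²/dx² sin(nπx/d) = −(nπ/d)²·sin(nπx/d); on 0 ≤ x ≤ d, ∫sin²(nπx/d) dx = d/2 and ∫sin(nπx/d)·cos(nπx/d) dx = 0.
⟨p⟩ = 0.0000 and ⟨p²⟩ = 6.2365.
(Δp)² = 6.2365 − (0.0000)² = 6.2365.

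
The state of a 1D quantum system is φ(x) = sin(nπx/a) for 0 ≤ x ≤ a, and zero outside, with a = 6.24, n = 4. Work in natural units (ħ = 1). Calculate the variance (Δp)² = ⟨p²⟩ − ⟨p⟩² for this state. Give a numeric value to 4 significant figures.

4.056

Compute ⟨p⟩ and ⟨p²⟩ separately; (Δp)² = ⟨p²⟩ − ⟨p⟩².
d/dx sin(nπx/a) = (nπ/a)·cos(nπx/a) and d²/dx² sin(nπx/a) = −(nπ/a)²·sin(nπx/a); on 0 ≤ x ≤ a, ∫sin²(nπx/a) dx = a/2 and ∫sin(nπx/a)·cos(nπx/a) dx = 0.
Normalization: ∫|φ|² dx = 3.1200.
⟨p⟩ = 0.0000 and ⟨p²⟩ = 4.0556.
(Δp)² = 4.0556 − (0.0000)² = 4.0556.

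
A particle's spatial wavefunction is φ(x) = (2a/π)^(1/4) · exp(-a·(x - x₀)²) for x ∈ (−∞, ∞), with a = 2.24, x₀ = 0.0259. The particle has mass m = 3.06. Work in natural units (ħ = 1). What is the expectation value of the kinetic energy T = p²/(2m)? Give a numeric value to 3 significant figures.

T = −(ħ²/2m) d²/dx², so ⟨T⟩ = −(ħ²/2m) ∫ φ*·φ'' dx; with m = 3.06.
Gaussian moments (u = x − x₀): ∫u^(2j)·e^(−2au²) du = (2j−1)!!/(4a)^j · √(π/(2a)), odd powers integrate to 0; here √(π/(2a)) = 0.83741. Derivatives: d/dx e^(−au²) = −2au·e^(−au²), d²/dx² e^(−au²) = (4a²u² − 2a)·e^(−au²).
⟨T⟩ = 0.36601.

0.366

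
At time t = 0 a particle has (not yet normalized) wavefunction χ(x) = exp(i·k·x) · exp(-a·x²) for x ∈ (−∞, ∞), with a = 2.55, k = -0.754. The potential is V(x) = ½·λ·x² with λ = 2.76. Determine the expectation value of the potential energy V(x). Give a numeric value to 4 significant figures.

⟨V⟩ = ∫ V(x)·|χ|² dx / ∫|χ|² dx.
Gaussian moments: ∫x^(2j)·e^(−2ax²) dx = (2j−1)!!/(4a)^j · √(π/(2a)), odd powers integrate to 0; here √(π/(2a)) = 0.78486.
State is unnormalized: ∫|χ|² dx = 0.78486, and ∫χ*·V(x)·χ dx = 0.10619, so ⟨V⟩ = 0.10619 / 0.78486.
⟨V⟩ = 0.13529.

0.1353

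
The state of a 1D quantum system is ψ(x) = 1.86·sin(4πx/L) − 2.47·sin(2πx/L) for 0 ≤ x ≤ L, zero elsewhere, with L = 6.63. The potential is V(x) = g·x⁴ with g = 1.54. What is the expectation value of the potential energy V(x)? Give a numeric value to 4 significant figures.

⟨V⟩ = ∫ V(x)·|ψ|² dx / ∫|ψ|² dx.
On 0 ≤ x ≤ L (j ≠ l): ∫sin²(jπx/L) dx = L/2, ∫sin(jπx/L)·sin(lπx/L) dx = 0; diagonal moments ∫x·sin²(jπx/L) dx = L²/4, ∫x²·sin²(jπx/L) dx = L³·(1/6 − 1/(4j²π²)); cross terms ∫x·sin(jπx/L)·sin(lπx/L) dx = 0 for j + l even and −4jlL²/(π²(j² − l²)²) for j + l odd, ∫x²·sin(jπx/L)·sin(lπx/L) dx = (−1)^(j+l)·4jlL³/(π²(j² − l²)²); higher powers the same way via product-to-sum and parts.
State is unnormalized: ∫|ψ|² dx = 31.693, and ∫ψ*·V(x)·ψ dx = 10396., so ⟨V⟩ = 10396. / 31.693.
⟨V⟩ = 328.03.

328.0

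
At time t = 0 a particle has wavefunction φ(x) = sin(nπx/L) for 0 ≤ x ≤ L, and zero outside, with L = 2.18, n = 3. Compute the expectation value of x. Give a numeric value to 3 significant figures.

⟨x⟩ = ∫ x·|φ|² dx / ∫|φ|² dx (integrals over the domain).
With sin²θ = (1 − cos2θ)/2 on 0 ≤ x ≤ L: ∫sin²(nπx/L) dx = L/2, ∫x·sin²(nπx/L) dx = L²/4, ∫x²·sin²(nπx/L) dx = L³·(1/6 − 1/(4n²π²)); higher powers xᵏ the same way, integrating xᵏ·cos(2nπx/L) by parts.
State is unnormalized: ∫|φ|² dx = 1.0900, and ∫φ*·x·φ dx = 1.1881, so ⟨x⟩ = 1.1881 / 1.0900.
⟨x⟩ = 1.0900.

1.09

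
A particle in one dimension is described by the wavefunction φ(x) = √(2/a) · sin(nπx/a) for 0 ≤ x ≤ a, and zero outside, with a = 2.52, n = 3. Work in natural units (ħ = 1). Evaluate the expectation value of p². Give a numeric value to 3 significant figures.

p² φ = −ħ² d²φ/dx²; ⟨p²⟩ = −ħ² ∫ φ*·φ'' dx.
d/dx sin(nπx/a) = (nπ/a)·cos(nπx/a) and d²/dx² sin(nπx/a) = −(nπ/a)²·sin(nπx/a); on 0 ≤ x ≤ a, ∫sin²(nπx/a) dx = a/2 and ∫sin(nπx/a)·cos(nπx/a) dx = 0.
⟨p²⟩ = 13.988.

14.0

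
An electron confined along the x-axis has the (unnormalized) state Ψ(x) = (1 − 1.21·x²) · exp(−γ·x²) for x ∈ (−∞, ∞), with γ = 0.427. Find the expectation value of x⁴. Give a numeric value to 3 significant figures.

⟨x⁴⟩ = ∫ x⁴·|Ψ|² dx / ∫|Ψ|² dx (integrals over the domain).
Expand each integrand as polynomial × e^(−2γx²) and use ∫x^(2j)·e^(−2γx²) dx = (2j−1)!!/(4γ)^j · √(π/(2γ)), odd powers → 0; here √(π/(2γ)) = 1.9180.
State is unnormalized: ∫|Ψ|² dx = 2.0882, and ∫Ψ*·x⁴·Ψ dx = 22.646, so ⟨x⁴⟩ = 22.646 / 2.0882.
⟨x⁴⟩ = 10.844.

10.8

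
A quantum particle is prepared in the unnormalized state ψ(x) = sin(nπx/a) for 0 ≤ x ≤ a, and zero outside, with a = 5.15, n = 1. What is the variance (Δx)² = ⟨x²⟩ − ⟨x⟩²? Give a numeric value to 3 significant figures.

0.867

Compute ⟨x⟩ and ⟨x²⟩ separately, then (Δx)² = ⟨x²⟩ − ⟨x⟩².
With sin²θ = (1 − cos2θ)/2 on 0 ≤ x ≤ a: ∫sin²(nπx/a) dx = a/2, ∫x·sin²(nπx/a) dx = a²/4, ∫x²·sin²(nπx/a) dx = a³·(1/6 − 1/(4n²π²)); higher powers xᵏ the same way, integrating xᵏ·cos(2nπx/a) by parts.
Normalization: ∫|ψ|² dx = 2.5750.
⟨x⟩ = 2.5750 and ⟨x²⟩ = 7.4972.
(Δx)² = 7.4972 − (2.5750)² = 0.86656.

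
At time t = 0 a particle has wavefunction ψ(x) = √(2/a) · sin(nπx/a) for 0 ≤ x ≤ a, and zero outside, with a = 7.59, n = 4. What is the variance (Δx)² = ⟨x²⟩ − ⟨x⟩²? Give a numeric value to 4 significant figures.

Compute ⟨x⟩ and ⟨x²⟩ separately, then (Δx)² = ⟨x²⟩ − ⟨x⟩².
With sin²θ = (1 − cos2θ)/2 on 0 ≤ x ≤ a: ∫sin²(nπx/a) dx = a/2, ∫x·sin²(nπx/a) dx = a²/4, ∫x²·sin²(nπx/a) dx = a³·(1/6 − 1/(4n²π²)); higher powers xᵏ the same way, integrating xᵏ·cos(2nπx/a) by parts.
⟨x⟩ = 3.7950 and ⟨x²⟩ = 19.020.
(Δx)² = 19.020 − (3.7950)² = 4.6183.

4.618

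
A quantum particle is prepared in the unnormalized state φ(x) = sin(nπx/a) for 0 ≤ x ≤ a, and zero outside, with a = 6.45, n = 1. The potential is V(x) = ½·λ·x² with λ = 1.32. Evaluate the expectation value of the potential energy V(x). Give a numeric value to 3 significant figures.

⟨V⟩ = ∫ V(x)·|φ|² dx / ∫|φ|² dx.
With sin²θ = (1 − cos2θ)/2 on 0 ≤ x ≤ a: ∫sin²(nπx/a) dx = a/2, ∫x·sin²(nπx/a) dx = a²/4, ∫x²·sin²(nπx/a) dx = a³·(1/6 − 1/(4n²π²)); higher powers xᵏ the same way, integrating xᵏ·cos(2nπx/a) by parts.
State is unnormalized: ∫|φ|² dx = 3.2250, and ∫φ*·V(x)·φ dx = 25.031, so ⟨V⟩ = 25.031 / 3.2250.
⟨V⟩ = 7.7615.

7.76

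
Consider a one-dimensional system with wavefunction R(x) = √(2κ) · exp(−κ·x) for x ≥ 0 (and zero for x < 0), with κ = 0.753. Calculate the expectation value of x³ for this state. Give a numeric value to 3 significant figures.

1.76

⟨x³⟩ = ∫ x³·|R|² dx (integrals over the domain).
Every integrand reduces to terms xʲ·e^(−2κx) on [0, ∞); use ∫₀^∞ xʲ·e^(−2κx) dx = j!/(2κ)^(j+1).
⟨x³⟩ = 1.7566.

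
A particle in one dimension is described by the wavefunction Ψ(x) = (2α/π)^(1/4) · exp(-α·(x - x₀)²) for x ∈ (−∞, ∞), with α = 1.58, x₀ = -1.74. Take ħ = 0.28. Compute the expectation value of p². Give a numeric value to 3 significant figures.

0.124

p² Ψ = −ħ² d²Ψ/dx²; ⟨p²⟩ = −ħ² ∫ Ψ*·Ψ'' dx.
Gaussian moments (u = x − x₀): ∫u^(2j)·e^(−2αu²) du = (2j−1)!!/(4α)^j · √(π/(2α)), odd powers integrate to 0; here √(π/(2α)) = 0.99708. Derivatives: d/dx e^(−αu²) = −2αu·e^(−αu²), d²/dx² e^(−αu²) = (4α²u² − 2α)·e^(−αu²).
⟨p²⟩ = 0.12387.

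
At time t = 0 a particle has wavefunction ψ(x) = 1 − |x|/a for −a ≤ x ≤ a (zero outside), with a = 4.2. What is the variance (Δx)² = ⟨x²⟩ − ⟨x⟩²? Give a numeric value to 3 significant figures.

Compute ⟨x⟩ and ⟨x²⟩ separately, then (Δx)² = ⟨x²⟩ − ⟨x⟩².
ψ is even, so ∫ over [−a, a] = 2∫₀ᵃ with ψ = 1 − x/a there: ∫₀ᵃ (1 − x/a)² dx = a/3, ∫₀ᵃ x²(1 − x/a)² dx = a³/30, ∫₀ᵃ x⁴(1 − x/a)² dx = a⁵/105.
Normalization: ∫|ψ|² dx = 2.8000.
⟨x⟩ = 0.0000 and ⟨x²⟩ = 1.7640.
(Δx)² = 1.7640 − (0.0000)² = 1.7640.

1.76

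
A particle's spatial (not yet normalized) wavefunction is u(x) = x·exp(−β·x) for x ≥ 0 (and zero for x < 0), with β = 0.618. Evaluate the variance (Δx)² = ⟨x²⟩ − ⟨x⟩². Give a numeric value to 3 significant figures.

1.96

Compute ⟨x⟩ and ⟨x²⟩ separately, then (Δx)² = ⟨x²⟩ − ⟨x⟩².
Every integrand reduces to terms xʲ·e^(−2βx) on [0, ∞); use ∫₀^∞ xʲ·e^(−2βx) dx = j!/(2β)^(j+1).
Normalization: ∫|u|² dx = 1.0592.
⟨x⟩ = 2.4272 and ⟨x²⟩ = 7.8550.
(Δx)² = 7.8550 − (2.4272)² = 1.9637.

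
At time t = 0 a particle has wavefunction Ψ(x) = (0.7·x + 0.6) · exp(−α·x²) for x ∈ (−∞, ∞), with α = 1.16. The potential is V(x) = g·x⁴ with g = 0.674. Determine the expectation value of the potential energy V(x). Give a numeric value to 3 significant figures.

0.179

⟨V⟩ = ∫ V(x)·|Ψ|² dx / ∫|Ψ|² dx.
Expand each integrand as polynomial × e^(−2αx²) and use ∫x^(2j)·e^(−2αx²) dx = (2j−1)!!/(4α)^j · √(π/(2α)), odd powers → 0; here √(π/(2α)) = 1.1637.
State is unnormalized: ∫|Ψ|² dx = 0.54181, and ∫Ψ*·V(x)·Ψ dx = 0.097050, so ⟨V⟩ = 0.097050 / 0.54181.
⟨V⟩ = 0.17912.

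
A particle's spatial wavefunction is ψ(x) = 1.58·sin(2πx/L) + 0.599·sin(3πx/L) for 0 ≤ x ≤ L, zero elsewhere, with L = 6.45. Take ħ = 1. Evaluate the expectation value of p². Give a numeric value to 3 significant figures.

1.10

p² ψ = −ħ² d²ψ/dx²; ⟨p²⟩ = −ħ² ∫ ψ*·ψ'' dx / ∫|ψ|² dx.
d²/dx² sin(jπx/L) = −(jπ/L)²·sin(jπx/L); on 0 ≤ x ≤ L, ∫sin²(jπx/L) dx = L/2 and ∫sin(jπx/L)·sin(lπx/L) dx = 0 for j ≠ l, so only diagonal terms survive in ∫|ψ|² and ∫ψ·ψ″; ∫ψ·ψ′ dx = [ψ²/2] between the walls = 0.
State is unnormalized: ∫|ψ|² dx = 9.2080, and ∫ψ*·(−ħ² ψ'') dx = 10.110, so ⟨p²⟩ = 10.110 / 9.2080.
⟨p²⟩ = 1.0980.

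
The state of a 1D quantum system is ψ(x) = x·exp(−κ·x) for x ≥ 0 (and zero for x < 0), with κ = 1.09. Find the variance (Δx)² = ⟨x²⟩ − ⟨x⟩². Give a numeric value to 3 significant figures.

Compute ⟨x⟩ and ⟨x²⟩ separately, then (Δx)² = ⟨x²⟩ − ⟨x⟩².
Every integrand reduces to terms xʲ·e^(−2κx) on [0, ∞); use ∫₀^∞ xʲ·e^(−2κx) dx = j!/(2κ)^(j+1).
Normalization: ∫|ψ|² dx = 0.19305.
⟨x⟩ = 1.3761 and ⟨x²⟩ = 2.5250.
(Δx)² = 2.5250 − (1.3761)² = 0.63126.

0.631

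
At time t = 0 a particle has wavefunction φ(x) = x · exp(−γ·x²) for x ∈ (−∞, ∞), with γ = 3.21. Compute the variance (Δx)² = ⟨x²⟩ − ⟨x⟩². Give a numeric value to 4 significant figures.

Compute ⟨x⟩ and ⟨x²⟩ separately, then (Δx)² = ⟨x²⟩ − ⟨x⟩².
Expand each integrand as polynomial × e^(−2γx²) and use ∫x^(2j)·e^(−2γx²) dx = (2j−1)!!/(4γ)^j · √(π/(2γ)), odd powers → 0; here √(π/(2γ)) = 0.69953.
Normalization: ∫|φ|² dx = 0.054481.
⟨x⟩ = 0.0000 and ⟨x²⟩ = 0.23364.
(Δx)² = 0.23364 − (0.0000)² = 0.23364.

0.2336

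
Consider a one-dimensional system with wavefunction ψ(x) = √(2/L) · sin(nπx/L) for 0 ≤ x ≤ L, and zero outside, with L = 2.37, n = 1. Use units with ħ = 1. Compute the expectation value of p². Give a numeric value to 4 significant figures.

p² ψ = −ħ² d²ψ/dx²; ⟨p²⟩ = −ħ² ∫ ψ*·ψ'' dx.
d/dx sin(nπx/L) = (nπ/L)·cos(nπx/L) and d²/dx² sin(nπx/L) = −(nπ/L)²·sin(nπx/L); on 0 ≤ x ≤ L, ∫sin²(nπx/L) dx = L/2 and ∫sin(nπx/L)·cos(nπx/L) dx = 0.
⟨p²⟩ = 1.7571.

1.757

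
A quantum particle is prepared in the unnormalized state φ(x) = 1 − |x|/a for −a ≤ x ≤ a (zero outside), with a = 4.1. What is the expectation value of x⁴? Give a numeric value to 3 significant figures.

8.07

⟨x⁴⟩ = ∫ x⁴·|φ|² dx / ∫|φ|² dx (integrals over the domain).
φ is even, so ∫ over [−a, a] = 2∫₀ᵃ with φ = 1 − x/a there: ∫₀ᵃ (1 − x/a)² dx = a/3, ∫₀ᵃ x²(1 − x/a)² dx = a³/30, ∫₀ᵃ x⁴(1 − x/a)² dx = a⁵/105.
State is unnormalized: ∫|φ|² dx = 2.7333, and ∫φ*·x⁴·φ dx = 22.068, so ⟨x⁴⟩ = 22.068 / 2.7333.
⟨x⁴⟩ = 8.0736.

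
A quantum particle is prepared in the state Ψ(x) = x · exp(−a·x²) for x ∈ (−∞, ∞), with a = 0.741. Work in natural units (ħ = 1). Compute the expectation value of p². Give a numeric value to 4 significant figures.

p² Ψ = −ħ² d²Ψ/dx²; ⟨p²⟩ = −ħ² ∫ Ψ*·Ψ'' dx / ∫|Ψ|² dx.
Expand each integrand as polynomial × e^(−2ax²) and use ∫x^(2j)·e^(−2ax²) dx = (2j−1)!!/(4a)^j · √(π/(2a)), odd powers → 0; here √(π/(2a)) = 1.4560. Differentiate with the product rule, d/dx e^(−ax²) = −2ax·e^(−ax²).
State is unnormalized: ∫|Ψ|² dx = 0.49122, and ∫Ψ*·(−ħ² Ψ'') dx = 1.0920, so ⟨p²⟩ = 1.0920 / 0.49122.
⟨p²⟩ = 2.2230.

2.223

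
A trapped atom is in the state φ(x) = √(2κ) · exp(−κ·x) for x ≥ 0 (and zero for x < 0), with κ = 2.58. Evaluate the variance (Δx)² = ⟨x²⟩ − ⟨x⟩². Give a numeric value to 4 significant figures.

Compute ⟨x⟩ and ⟨x²⟩ separately, then (Δx)² = ⟨x²⟩ − ⟨x⟩².
Every integrand reduces to terms xʲ·e^(−2κx) on [0, ∞); use ∫₀^∞ xʲ·e^(−2κx) dx = j!/(2κ)^(j+1).
⟨x⟩ = 0.19380 and ⟨x²⟩ = 0.075116.
(Δx)² = 0.075116 − (0.19380)² = 0.037558.

0.03756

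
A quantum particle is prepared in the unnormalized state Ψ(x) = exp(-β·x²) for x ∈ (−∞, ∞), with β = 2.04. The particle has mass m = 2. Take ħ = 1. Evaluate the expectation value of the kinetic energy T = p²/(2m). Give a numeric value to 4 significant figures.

T = −(ħ²/2m) d²/dx², so ⟨T⟩ = −(ħ²/2m) ∫ Ψ*·Ψ'' dx / ∫|Ψ|² dx; with m = 2.
Gaussian moments: ∫x^(2j)·e^(−2βx²) dx = (2j−1)!!/(4β)^j · √(π/(2β)), odd powers integrate to 0; here √(π/(2β)) = 0.87750. Derivatives: d/dx e^(−βx²) = −2βx·e^(−βx²), d²/dx² e^(−βx²) = (4β²x² − 2β)·e^(−βx²).
State is unnormalized: ∫|Ψ|² dx = 0.87750, and ∫Ψ*·(−ħ²/2m · Ψ'') dx = 0.44752, so ⟨T⟩ = 0.44752 / 0.87750.
⟨T⟩ = 0.51000.

0.5100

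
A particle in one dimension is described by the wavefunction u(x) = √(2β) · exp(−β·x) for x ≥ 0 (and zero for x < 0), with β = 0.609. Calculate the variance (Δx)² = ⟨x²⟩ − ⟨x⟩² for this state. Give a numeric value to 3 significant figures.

Compute ⟨x⟩ and ⟨x²⟩ separately, then (Δx)² = ⟨x²⟩ − ⟨x⟩².
Every integrand reduces to terms xʲ·e^(−2βx) on [0, ∞); use ∫₀^∞ xʲ·e^(−2βx) dx = j!/(2β)^(j+1).
⟨x⟩ = 0.82102 and ⟨x²⟩ = 1.3481.
(Δx)² = 1.3481 − (0.82102)² = 0.67407.

0.674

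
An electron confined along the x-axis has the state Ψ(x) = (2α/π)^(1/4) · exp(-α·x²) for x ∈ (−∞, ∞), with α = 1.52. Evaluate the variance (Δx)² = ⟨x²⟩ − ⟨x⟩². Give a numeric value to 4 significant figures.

0.1645

Compute ⟨x⟩ and ⟨x²⟩ separately, then (Δx)² = ⟨x²⟩ − ⟨x⟩².
Gaussian moments: ∫x^(2j)·e^(−2αx²) dx = (2j−1)!!/(4α)^j · √(π/(2α)), odd powers integrate to 0; here √(π/(2α)) = 1.0166.
⟨x⟩ = 0.0000 and ⟨x²⟩ = 0.16447.
(Δx)² = 0.16447 − (0.0000)² = 0.16447.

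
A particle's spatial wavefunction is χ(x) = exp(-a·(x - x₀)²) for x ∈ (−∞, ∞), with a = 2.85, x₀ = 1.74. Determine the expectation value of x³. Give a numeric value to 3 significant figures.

5.73

⟨x³⟩ = ∫ x³·|χ|² dx / ∫|χ|² dx (integrals over the domain).
Gaussian moments (u = x − x₀): ∫u^(2j)·e^(−2au²) du = (2j−1)!!/(4a)^j · √(π/(2a)), odd powers integrate to 0; here √(π/(2a)) = 0.74240.
State is unnormalized: ∫|χ|² dx = 0.74240, and ∫χ*·x³·χ dx = 4.2509, so ⟨x³⟩ = 4.2509 / 0.74240.
⟨x³⟩ = 5.7259.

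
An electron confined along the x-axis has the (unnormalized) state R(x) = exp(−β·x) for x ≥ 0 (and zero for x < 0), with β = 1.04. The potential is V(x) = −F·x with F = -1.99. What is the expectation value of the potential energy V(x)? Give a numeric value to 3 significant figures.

⟨V⟩ = ∫ V(x)·|R|² dx / ∫|R|² dx.
Every integrand reduces to terms xʲ·e^(−2βx) on [0, ∞); use ∫₀^∞ xʲ·e^(−2βx) dx = j!/(2β)^(j+1).
State is unnormalized: ∫|R|² dx = 0.48077, and ∫R*·V(x)·R dx = 0.45997, so ⟨V⟩ = 0.45997 / 0.48077.
⟨V⟩ = 0.95673.

0.957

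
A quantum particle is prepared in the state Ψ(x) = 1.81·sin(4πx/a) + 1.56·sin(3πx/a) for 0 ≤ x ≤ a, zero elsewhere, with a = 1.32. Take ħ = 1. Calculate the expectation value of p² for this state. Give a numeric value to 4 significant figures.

p² Ψ = −ħ² d²Ψ/dx²; ⟨p²⟩ = −ħ² ∫ Ψ*·Ψ'' dx / ∫|Ψ|² dx.
d²/dx² sin(jπx/a) = −(jπ/a)²·sin(jπx/a); on 0 ≤ x ≤ a, ∫sin²(jπx/a) dx = a/2 and ∫sin(jπx/a)·sin(lπx/a) dx = 0 for j ≠ l, so only diagonal terms survive in ∫|Ψ|² and ∫Ψ·Ψ″; ∫Ψ·Ψ′ dx = [Ψ²/2] between the walls = 0.
State is unnormalized: ∫|Ψ|² dx = 3.7684, and ∫Ψ*·(−ħ² Ψ'') dx = 277.84, so ⟨p²⟩ = 277.84 / 3.7684.
⟨p²⟩ = 73.730.

73.73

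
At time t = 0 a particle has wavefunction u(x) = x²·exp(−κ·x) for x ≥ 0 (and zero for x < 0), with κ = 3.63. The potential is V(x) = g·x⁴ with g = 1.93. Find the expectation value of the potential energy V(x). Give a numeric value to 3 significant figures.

1.17

⟨V⟩ = ∫ V(x)·|u|² dx / ∫|u|² dx.
Every integrand reduces to terms xʲ·e^(−2κx) on [0, ∞); use ∫₀^∞ xʲ·e^(−2κx) dx = j!/(2κ)^(j+1).
State is unnormalized: ∫|u|² dx = 0.0011899, and ∫u*·V(x)·u dx = 0.0013888, so ⟨V⟩ = 0.0013888 / 0.0011899.
⟨V⟩ = 1.1671.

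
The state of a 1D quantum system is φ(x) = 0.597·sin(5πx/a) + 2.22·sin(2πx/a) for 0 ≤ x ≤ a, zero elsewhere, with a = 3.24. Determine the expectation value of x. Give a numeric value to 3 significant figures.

⟨x⟩ = ∫ x·|φ|² dx / ∫|φ|² dx (integrals over the domain).
On 0 ≤ x ≤ a (j ≠ l): ∫sin²(jπx/a) dx = a/2, ∫sin(jπx/a)·sin(lπx/a) dx = 0; diagonal moments ∫x·sin²(jπx/a) dx = a²/4, ∫x²·sin²(jπx/a) dx = a³·(1/6 − 1/(4j²π²)); cross terms ∫x·sin(jπx/a)·sin(lπx/a) dx = 0 for j + l even and −4jla²/(π²(j² − l²)²) for j + l odd, ∫x²·sin(jπx/a)·sin(lπx/a) dx = (−1)^(j+l)·4jla³/(π²(j² − l²)²); higher powers the same way via product-to-sum and parts.
State is unnormalized: ∫|φ|² dx = 8.5614, and ∫φ*·x·φ dx = 13.614, so ⟨x⟩ = 13.614 / 8.5614.
⟨x⟩ = 1.5901.

1.59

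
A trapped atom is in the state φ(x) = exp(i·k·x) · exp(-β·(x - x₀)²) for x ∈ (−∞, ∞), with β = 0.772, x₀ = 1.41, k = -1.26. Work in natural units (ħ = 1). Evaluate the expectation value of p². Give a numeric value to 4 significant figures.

p² φ = −ħ² d²φ/dx²; ⟨p²⟩ = −ħ² ∫ φ*·φ'' dx / ∫|φ|² dx.
Gaussian moments (u = x − x₀): ∫u^(2j)·e^(−2βu²) du = (2j−1)!!/(4β)^j · √(π/(2β)), odd powers integrate to 0; here √(π/(2β)) = 1.4264. Derivatives: φ′ = (ik − 2βu)·φ, φ″ = ((ik − 2βu)² − 2β)·φ; the odd-in-u pieces drop out.
State is unnormalized: ∫|φ|² dx = 1.4264, and ∫φ*·(−ħ² φ'') dx = 3.3658, so ⟨p²⟩ = 3.3658 / 1.4264.
⟨p²⟩ = 2.3596.

2.360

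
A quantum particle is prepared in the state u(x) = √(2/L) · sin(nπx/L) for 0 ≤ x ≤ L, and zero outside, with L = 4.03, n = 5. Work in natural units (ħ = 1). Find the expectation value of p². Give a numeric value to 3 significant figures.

15.2

p² u = −ħ² d²u/dx²; ⟨p²⟩ = −ħ² ∫ u*·u'' dx.
d/dx sin(nπx/L) = (nπ/L)·cos(nπx/L) and d²/dx² sin(nπx/L) = −(nπ/L)²·sin(nπx/L); on 0 ≤ x ≤ L, ∫sin²(nπx/L) dx = L/2 and ∫sin(nπx/L)·cos(nπx/L) dx = 0.
⟨p²⟩ = 15.193.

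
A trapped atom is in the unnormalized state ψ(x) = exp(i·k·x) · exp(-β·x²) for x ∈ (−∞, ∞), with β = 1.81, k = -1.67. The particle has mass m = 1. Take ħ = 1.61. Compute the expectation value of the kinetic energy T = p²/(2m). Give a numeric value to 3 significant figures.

5.96

T = −(ħ²/2m) d²/dx², so ⟨T⟩ = −(ħ²/2m) ∫ ψ*·ψ'' dx / ∫|ψ|² dx; with m = 1.
Gaussian moments: ∫x^(2j)·e^(−2βx²) dx = (2j−1)!!/(4β)^j · √(π/(2β)), odd powers integrate to 0; here √(π/(2β)) = 0.93158. Derivatives: ψ′ = (ik − 2βx)·ψ, ψ″ = ((ik − 2βx)² − 2β)·ψ; the odd-in-x pieces drop out.
State is unnormalized: ∫|ψ|² dx = 0.93158, and ∫ψ*·(−ħ²/2m · ψ'') dx = 5.5526, so ⟨T⟩ = 5.5526 / 0.93158.
⟨T⟩ = 5.9604.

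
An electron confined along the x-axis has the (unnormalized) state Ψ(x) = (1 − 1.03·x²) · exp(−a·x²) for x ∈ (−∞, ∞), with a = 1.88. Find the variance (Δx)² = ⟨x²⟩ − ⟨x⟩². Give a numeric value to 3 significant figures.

0.0781

Compute ⟨x⟩ and ⟨x²⟩ separately, then (Δx)² = ⟨x²⟩ − ⟨x⟩².
Expand each integrand as polynomial × e^(−2ax²) and use ∫x^(2j)·e^(−2ax²) dx = (2j−1)!!/(4a)^j · √(π/(2a)), odd powers → 0; here √(π/(2a)) = 0.91407.
Normalization: ∫|Ψ|² dx = 0.71512.
⟨x⟩ = 0.0000 and ⟨x²⟩ = 0.078120.
(Δx)² = 0.078120 − (0.0000)² = 0.078120.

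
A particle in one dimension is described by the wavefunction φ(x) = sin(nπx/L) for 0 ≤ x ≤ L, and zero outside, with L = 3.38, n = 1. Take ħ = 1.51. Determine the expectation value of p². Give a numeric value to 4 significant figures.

p² φ = −ħ² d²φ/dx²; ⟨p²⟩ = −ħ² ∫ φ*·φ'' dx / ∫|φ|² dx.
d/dx sin(nπx/L) = (nπ/L)·cos(nπx/L) and d²/dx² sin(nπx/L) = −(nπ/L)²·sin(nπx/L); on 0 ≤ x ≤ L, ∫sin²(nπx/L) dx = L/2 and ∫sin(nπx/L)·cos(nπx/L) dx = 0.
State is unnormalized: ∫|φ|² dx = 1.6900, and ∫φ*·(−ħ² φ'') dx = 3.3289, so ⟨p²⟩ = 3.3289 / 1.6900.
⟨p²⟩ = 1.9698.

1.970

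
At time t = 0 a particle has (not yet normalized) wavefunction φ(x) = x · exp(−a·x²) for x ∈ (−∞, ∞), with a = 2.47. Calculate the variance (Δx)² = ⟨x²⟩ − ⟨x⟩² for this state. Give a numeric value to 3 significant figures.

0.304

Compute ⟨x⟩ and ⟨x²⟩ separately, then (Δx)² = ⟨x²⟩ − ⟨x⟩².
Expand each integrand as polynomial × e^(−2ax²) and use ∫x^(2j)·e^(−2ax²) dx = (2j−1)!!/(4a)^j · √(π/(2a)), odd powers → 0; here √(π/(2a)) = 0.79746.
Normalization: ∫|φ|² dx = 0.080715.
⟨x⟩ = 0.0000 and ⟨x²⟩ = 0.30364.
(Δx)² = 0.30364 − (0.0000)² = 0.30364.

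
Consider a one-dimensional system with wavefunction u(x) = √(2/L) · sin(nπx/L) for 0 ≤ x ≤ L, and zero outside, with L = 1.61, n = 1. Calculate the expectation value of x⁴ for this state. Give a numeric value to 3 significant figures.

0.766

⟨x⁴⟩ = ∫ x⁴·|u|² dx (integrals over the domain).
With sin²θ = (1 − cos2θ)/2 on 0 ≤ x ≤ L: ∫sin²(nπx/L) dx = L/2, ∫x·sin²(nπx/L) dx = L²/4, ∫x²·sin²(nπx/L) dx = L³·(1/6 − 1/(4n²π²)); higher powers xᵏ the same way, integrating xᵏ·cos(2nπx/L) by parts.
⟨x⁴⟩ = 0.76649.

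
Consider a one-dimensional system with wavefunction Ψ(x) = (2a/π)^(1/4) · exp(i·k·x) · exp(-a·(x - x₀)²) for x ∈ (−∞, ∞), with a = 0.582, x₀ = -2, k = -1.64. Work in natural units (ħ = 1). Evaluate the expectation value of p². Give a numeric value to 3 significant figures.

3.27

p² Ψ = −ħ² d²Ψ/dx²; ⟨p²⟩ = −ħ² ∫ Ψ*·Ψ'' dx.
Gaussian moments (u = x − x₀): ∫u^(2j)·e^(−2au²) du = (2j−1)!!/(4a)^j · √(π/(2a)), odd powers integrate to 0; here √(π/(2a)) = 1.6429. Derivatives: Ψ′ = (ik − 2au)·Ψ, Ψ″ = ((ik − 2au)² − 2a)·Ψ; the odd-in-u pieces drop out.
⟨p²⟩ = 3.2716.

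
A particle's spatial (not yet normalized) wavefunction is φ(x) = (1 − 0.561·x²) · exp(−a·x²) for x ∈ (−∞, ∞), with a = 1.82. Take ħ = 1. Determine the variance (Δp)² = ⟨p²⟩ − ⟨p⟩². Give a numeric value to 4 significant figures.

Compute ⟨p⟩ and ⟨p²⟩ separately; (Δp)² = ⟨p²⟩ − ⟨p⟩².
Expand each integrand as polynomial × e^(−2ax²) and use ∫x^(2j)·e^(−2ax²) dx = (2j−1)!!/(4a)^j · √(π/(2a)), odd powers → 0; here √(π/(2a)) = 0.92902. Differentiate with the product rule, d/dx e^(−ax²) = −2ax·e^(−ax²).
Normalization: ∫|φ|² dx = 0.80239.
⟨p⟩ = 0.0000 and ⟨p²⟩ = 2.5196.
(Δp)² = 2.5196 − (0.0000)² = 2.5196.

2.520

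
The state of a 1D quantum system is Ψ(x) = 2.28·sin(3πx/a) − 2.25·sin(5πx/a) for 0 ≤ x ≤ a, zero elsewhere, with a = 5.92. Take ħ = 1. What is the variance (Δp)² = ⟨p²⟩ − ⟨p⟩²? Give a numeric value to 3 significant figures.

Compute ⟨p⟩ and ⟨p²⟩ separately; (Δp)² = ⟨p²⟩ − ⟨p⟩².
d²/dx² sin(jπx/a) = −(jπ/a)²·sin(jπx/a); on 0 ≤ x ≤ a, ∫sin²(jπx/a) dx = a/2 and ∫sin(jπx/a)·sin(lπx/a) dx = 0 for j ≠ l, so only diagonal terms survive in ∫|Ψ|² and ∫Ψ·Ψ″; ∫Ψ·Ψ′ dx = [Ψ²/2] between the walls = 0.
Normalization: ∫|Ψ|² dx = 30.372.
⟨p⟩ = 0.0000 and ⟨p²⟩ = 4.7576.
(Δp)² = 4.7576 − (0.0000)² = 4.7576.

4.76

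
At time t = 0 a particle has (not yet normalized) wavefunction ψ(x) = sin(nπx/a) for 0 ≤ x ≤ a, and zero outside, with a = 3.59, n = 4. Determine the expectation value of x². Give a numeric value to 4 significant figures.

4.255

⟨x²⟩ = ∫ x²·|ψ|² dx / ∫|ψ|² dx (integrals over the domain).
With sin²θ = (1 − cos2θ)/2 on 0 ≤ x ≤ a: ∫sin²(nπx/a) dx = a/2, ∫x·sin²(nπx/a) dx = a²/4, ∫x²·sin²(nπx/a) dx = a³·(1/6 − 1/(4n²π²)); higher powers xᵏ the same way, integrating xᵏ·cos(2nπx/a) by parts.
State is unnormalized: ∫|ψ|² dx = 1.7950, and ∫ψ*·x²·ψ dx = 7.6381, so ⟨x²⟩ = 7.6381 / 1.7950.
⟨x²⟩ = 4.2552.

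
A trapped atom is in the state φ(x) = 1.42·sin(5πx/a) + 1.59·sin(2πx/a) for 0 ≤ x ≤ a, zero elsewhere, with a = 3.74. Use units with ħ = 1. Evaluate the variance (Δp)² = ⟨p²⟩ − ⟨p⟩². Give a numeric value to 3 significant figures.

Compute ⟨p⟩ and ⟨p²⟩ separately; (Δp)² = ⟨p²⟩ − ⟨p⟩².
d²/dx² sin(jπx/a) = −(jπ/a)²·sin(jπx/a); on 0 ≤ x ≤ a, ∫sin²(jπx/a) dx = a/2 and ∫sin(jπx/a)·sin(lπx/a) dx = 0 for j ≠ l, so only diagonal terms survive in ∫|φ|² and ∫φ·φ″; ∫φ·φ′ dx = [φ²/2] between the walls = 0.
Normalization: ∫|φ|² dx = 8.4982.
⟨p⟩ = 0.0000 and ⟨p²⟩ = 9.3969.
(Δp)² = 9.3969 − (0.0000)² = 9.3969.

9.40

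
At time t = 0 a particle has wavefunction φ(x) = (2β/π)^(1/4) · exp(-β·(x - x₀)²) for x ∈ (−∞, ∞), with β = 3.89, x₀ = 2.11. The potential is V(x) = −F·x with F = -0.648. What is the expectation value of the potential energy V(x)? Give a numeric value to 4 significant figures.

⟨V⟩ = ∫ V(x)·|φ|² dx.
Gaussian moments (u = x − x₀): ∫u^(2j)·e^(−2βu²) du = (2j−1)!!/(4β)^j · √(π/(2β)), odd powers integrate to 0; here √(π/(2β)) = 0.63546.
⟨V⟩ = 1.3673.

1.367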